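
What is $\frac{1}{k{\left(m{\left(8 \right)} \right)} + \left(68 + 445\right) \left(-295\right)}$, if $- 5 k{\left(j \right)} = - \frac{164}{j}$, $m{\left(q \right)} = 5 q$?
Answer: $- \frac{50}{7566709} \approx -6.6079 \cdot 10^{-6}$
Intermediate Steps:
$k{\left(j \right)} = \frac{164}{5 j}$ ($k{\left(j \right)} = - \frac{\left(-164\right) \frac{1}{j}}{5} = \frac{164}{5 j}$)
$\frac{1}{k{\left(m{\left(8 \right)} \right)} + \left(68 + 445\right) \left(-295\right)} = \frac{1}{\frac{164}{5 \cdot 5 \cdot 8} + \left(68 + 445\right) \left(-295\right)} = \frac{1}{\frac{164}{5 \cdot 40} + 513 \left(-295\right)} = \frac{1}{\frac{164}{5} \cdot \frac{1}{40} - 151335} = \frac{1}{\frac{41}{50} - 151335} = \frac{1}{- \frac{7566709}{50}} = - \frac{50}{7566709}$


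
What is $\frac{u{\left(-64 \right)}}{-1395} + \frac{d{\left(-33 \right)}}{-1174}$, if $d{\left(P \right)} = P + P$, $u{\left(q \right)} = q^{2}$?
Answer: $- \frac{2358317}{818865} \approx -2.88$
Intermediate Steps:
$d{\left(P \right)} = 2 P$
$\frac{u{\left(-64 \right)}}{-1395} + \frac{d{\left(-33 \right)}}{-1174} = \frac{\left(-64\right)^{2}}{-1395} + \frac{2 \left(-33\right)}{-1174} = 4096 \left(- \frac{1}{1395}\right) - - \frac{33}{587} = - \frac{4096}{1395} + \frac{33}{587} = - \frac{2358317}{818865}$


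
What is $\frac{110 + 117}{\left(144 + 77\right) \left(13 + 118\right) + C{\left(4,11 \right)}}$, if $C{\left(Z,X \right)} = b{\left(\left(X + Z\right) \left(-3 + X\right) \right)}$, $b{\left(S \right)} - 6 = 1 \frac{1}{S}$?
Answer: $\frac{27240}{3474841} \approx 0.0078392$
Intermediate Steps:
$b{\left(S \right)} = 6 + \frac{1}{S}$ ($b{\left(S \right)} = 6 + 1 \frac{1}{S} = 6 + \frac{1}{S}$)
$C{\left(Z,X \right)} = 6 + \frac{1}{\left(-3 + X\right) \left(X + Z\right)}$ ($C{\left(Z,X \right)} = 6 + \frac{1}{\left(X + Z\right) \left(-3 + X\right)} = 6 + \frac{1}{\left(-3 + X\right) \left(X + Z\right)}$)
$\frac{110 + 117}{\left(144 + 77\right) \left(13 + 118\right) + C{\left(4,11 \right)}} = \frac{110 + 117}{\left(144 + 77\right) \left(13 + 118\right) + \left(6 + \frac{1}{11^{2} - 33 - 12 + 11 \cdot 4}\right)} = \frac{227}{221 \cdot 131 + \left(6 + \frac{1}{121 - 33 - 12 + 44}\right)} = \frac{227}{28951 + \left(6 + \frac{1}{120}\right)} = \frac{227}{28951 + \frac{721}{120}} = \frac{227}{\frac{3474841}{120}} = 227 \cdot \frac{120}{3474841} = \frac{27240}{3474841}$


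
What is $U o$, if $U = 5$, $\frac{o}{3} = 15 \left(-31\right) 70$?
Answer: $-488250$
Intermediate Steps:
$o = -97650$ ($o = 3 \cdot 15 \left(-31\right) 70 = 3 \left(\left(-465\right) 70\right) = 3 \left(-32550\right) = -97650$)
$U o = 5 \left(-97650\right) = -488250$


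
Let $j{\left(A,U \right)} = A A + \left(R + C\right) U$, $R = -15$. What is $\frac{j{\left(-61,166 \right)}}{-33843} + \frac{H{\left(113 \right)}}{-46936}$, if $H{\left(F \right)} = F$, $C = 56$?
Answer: $- \frac{5723213}{18258104} \approx -0.31346$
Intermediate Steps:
$j{\left(A,U \right)} = A^{2} + 41 U$ ($j{\left(A,U \right)} = A A + \left(-15 + 56\right) U = A^{2} + 41 U$)
$\frac{j{\left(-61,166 \right)}}{-33843} + \frac{H{\left(113 \right)}}{-46936} = \frac{\left(-61\right)^{2} + 41 \cdot 166}{-33843} + \frac{113}{-46936} = \left(3721 + 6806\right) \left(- \frac{1}{33843}\right) + 113 \left(- \frac{1}{46936}\right) = 10527 \left(- \frac{1}{33843}\right) - \frac{113}{46936} = - \frac{121}{389} - \frac{113}{46936} = - \frac{5723213}{18258104}$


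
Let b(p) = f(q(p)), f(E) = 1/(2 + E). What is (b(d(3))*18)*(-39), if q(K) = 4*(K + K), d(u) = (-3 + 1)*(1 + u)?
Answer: 351/31 ≈ 11.323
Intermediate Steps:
d(u) = -2 - 2*u (d(u) = -2*(1 + u) = -2 - 2*u)
q(K) = 8*K (q(K) = 4*(2*K) = 8*K)
b(p) = 1/(2 + 8*p)
(b(d(3))*18)*(-39) = ((1/(2*(1 + 4*(-2 - 2*3))))*18)*(-39) = ((1/(2*(1 + 4*(-2 - 6))))*18)*(-39) = ((1/(2*(1 + 4*(-8))))*18)*(-39) = ((1/(2*(1 - 32)))*18)*(-39) = (((½)/(-31))*18)*(-39) = (((½)*(-1/31))*18)*(-39) = -1/62*18*(-39) = -9/31*(-39) = 351/31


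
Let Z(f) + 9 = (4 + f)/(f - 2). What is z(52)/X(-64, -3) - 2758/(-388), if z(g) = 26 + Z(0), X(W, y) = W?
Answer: 42673/6208 ≈ 6.8739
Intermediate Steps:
Z(f) = -9 + (4 + f)/(-2 + f) (Z(f) = -9 + (4 + f)/(f - 2) = -9 + (4 + f)/(-2 + f))
z(g) = 15 (z(g) = 26 + 2*(11 - 4*0)/(-2 + 0) = 26 + 2*(11 + 0)/(-2) = 26 + 2*(-½)*11 = 26 - 11 = 15)
z(52)/X(-64, -3) - 2758/(-388) = 15/(-64) - 2758/(-388) = 15*(-1/64) - 2758*(-1/388) = -15/64 + 1379/194 = 42673/6208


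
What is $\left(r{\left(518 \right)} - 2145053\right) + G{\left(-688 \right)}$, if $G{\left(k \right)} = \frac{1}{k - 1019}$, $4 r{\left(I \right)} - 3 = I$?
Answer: $- \frac{14645532541}{6828} \approx -2.1449 \cdot 10^{6}$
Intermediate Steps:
$r{\left(I \right)} = \frac{3}{4} + \frac{I}{4}$
$G{\left(k \right)} = \frac{1}{-1019 + k}$
$\left(r{\left(518 \right)} - 2145053\right) + G{\left(-688 \right)} = \left(\left(\frac{3}{4} + \frac{1}{4} \cdot 518\right) - 2145053\right) + \frac{1}{-1019 - 688} = \left(\left(\frac{3}{4} + \frac{259}{2}\right) - 2145053\right) + \frac{1}{-1707} = \left(\frac{521}{4} - 2145053\right) - \frac{1}{1707} = - \frac{8579691}{4} - \frac{1}{1707} = - \frac{14645532541}{6828}$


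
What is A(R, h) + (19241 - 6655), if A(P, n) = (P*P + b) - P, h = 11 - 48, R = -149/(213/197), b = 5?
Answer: 1439091877/45369 ≈ 31720.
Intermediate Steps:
R = -29353/213 (R = -149/(213*(1/197)) = -149/213/197 = -149*197/213 = -29353/213 ≈ -137.81)
h = -37
A(P, n) = 5 + P² - P (A(P, n) = (P*P + 5) - P = (P² + 5) - P = (5 + P²) - P = 5 + P² - P)
A(R, h) + (19241 - 6655) = (5 + (-29353/213)² - 1*(-29353/213)) + (19241 - 6655) = (5 + 861598609/45369 + 29353/213) + 12586 = 868077643/45369 + 12586 = 1439091877/45369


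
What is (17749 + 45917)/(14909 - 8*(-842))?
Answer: 7074/2405 ≈ 2.9414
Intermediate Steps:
(17749 + 45917)/(14909 - 8*(-842)) = 63666/(14909 + 6736) = 63666/21645 = 63666*(1/21645) = 7074/2405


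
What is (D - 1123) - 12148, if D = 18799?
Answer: 5528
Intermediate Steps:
(D - 1123) - 12148 = (18799 - 1123) - 12148 = 17676 - 12148 = 5528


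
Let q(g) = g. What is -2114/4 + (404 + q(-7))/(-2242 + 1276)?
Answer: -255464/483 ≈ -528.91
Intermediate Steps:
-2114/4 + (404 + q(-7))/(-2242 + 1276) = -2114/4 + (404 - 7)/(-2242 + 1276) = -2114*¼ + 397/(-966) = -1057/2 + 397*(-1/966) = -1057/2 - 397/966 = -255464/483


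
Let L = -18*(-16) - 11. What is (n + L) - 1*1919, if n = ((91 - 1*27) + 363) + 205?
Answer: -1010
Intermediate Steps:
L = 277 (L = 288 - 11 = 277)
n = 632 (n = ((91 - 27) + 363) + 205 = (64 + 363) + 205 = 427 + 205 = 632)
(n + L) - 1*1919 = (632 + 277) - 1*1919 = 909 - 1919 = -1010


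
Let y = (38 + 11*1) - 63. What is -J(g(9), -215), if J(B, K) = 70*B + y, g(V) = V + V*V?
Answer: -6286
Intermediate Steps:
y = -14 (y = (38 + 11) - 63 = 49 - 63 = -14)
g(V) = V + V**2
J(B, K) = -14 + 70*B (J(B, K) = 70*B - 14 = -14 + 70*B)
-J(g(9), -215) = -(-14 + 70*(9*(1 + 9))) = -(-14 + 70*(9*10)) = -(-14 + 70*90) = -(-14 + 6300) = -1*6286 = -6286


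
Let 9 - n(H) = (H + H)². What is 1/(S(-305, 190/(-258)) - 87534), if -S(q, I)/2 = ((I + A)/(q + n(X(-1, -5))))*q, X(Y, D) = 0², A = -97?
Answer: -4773/416838422 ≈ -1.1450e-5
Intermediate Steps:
X(Y, D) = 0
n(H) = 9 - 4*H² (n(H) = 9 - (H + H)² = 9 - (2*H)² = 9 - 4*H²)
S(q, I) = -2*q*(-97 + I)/(9 + q) (S(q, I) = -2*(I - 97)/(q + (9 - 4*0²))*q = -2*(-97 + I)/(q + (9 - 4*0))*q = -2*(-97 + I)/(q + (9 + 0))*q = -2*(-97 + I)/(q + 9)*q = -2*(-97 + I)/(9 + q)*q = -2*q*(-97 + I)/(9 + q))
1/(S(-305, 190/(-258)) - 87534) = 1/(2*(-305)*(97 - 190/(-258))/(9 - 305) - 87534) = 1/(2*(-305)*(97 - 190*(-1)/258)/(-296) - 87534) = 1/(2*(-305)*(-1/296)*(97 - 1*(-95/129)) - 87534) = 1/(2*(-305)*(-1/296)*(97 + 95/129) - 87534) = 1/(2*(-305)*(-1/296)*(12608/129) - 87534) = 1/(961360/4773 - 87534) = 1/(-416838422/4773) = -4773/416838422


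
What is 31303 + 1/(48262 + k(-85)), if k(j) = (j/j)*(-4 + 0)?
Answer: 1510620175/48258 ≈ 31303.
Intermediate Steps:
k(j) = -4 (k(j) = 1*(-4) = -4)
31303 + 1/(48262 + k(-85)) = 31303 + 1/(48262 - 4) = 31303 + 1/48258 = 1510620175/48258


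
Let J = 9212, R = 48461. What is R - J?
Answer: 39249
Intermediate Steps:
R - J = 48461 - 1*9212 = 48461 - 9212 = 39249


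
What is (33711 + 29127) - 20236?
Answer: 42602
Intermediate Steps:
(33711 + 29127) - 20236 = 62838 - 20236 = 42602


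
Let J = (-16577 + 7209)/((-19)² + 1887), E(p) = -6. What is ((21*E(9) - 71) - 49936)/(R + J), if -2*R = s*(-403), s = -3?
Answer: 28174746/342071 ≈ 82.365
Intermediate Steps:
R = -1209/2 (R = -(-3)*(-403)/2 = -½*1209 = -1209/2 ≈ -604.50)
J = -1171/281 (J = -9368/(361 + 1887) = -9368/2248 = -9368*1/2248 = -1171/281 ≈ -4.1673)
((21*E(9) - 71) - 49936)/(R + J) = ((21*(-6) - 71) - 49936)/(-1209/2 - 1171/281) = ((-126 - 71) - 49936)/(-342071/562) = (-197 - 49936)*(-562/342071) = -50133*(-562/342071) = 28174746/342071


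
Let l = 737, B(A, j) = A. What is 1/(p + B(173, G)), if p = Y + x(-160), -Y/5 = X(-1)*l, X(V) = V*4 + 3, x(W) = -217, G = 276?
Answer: 1/3641 ≈ 0.00027465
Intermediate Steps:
X(V) = 3 + 4*V (X(V) = 4*V + 3 = 3 + 4*V)
Y = 3685 (Y = -5*(3 + 4*(-1))*737 = -5*(3 - 4)*737 = -(-5)*737 = -5*(-737) = 3685)
p = 3468 (p = 3685 - 217 = 3468)
1/(p + B(173, G)) = 1/(3468 + 173) = 1/3641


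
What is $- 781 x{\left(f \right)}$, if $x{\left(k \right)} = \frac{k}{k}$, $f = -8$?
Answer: $-781$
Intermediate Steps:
$x{\left(k \right)} = 1$
$- 781 x{\left(f \right)} = \left(-781\right) 1 = -781$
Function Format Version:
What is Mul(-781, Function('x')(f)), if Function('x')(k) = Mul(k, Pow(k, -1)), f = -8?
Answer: -781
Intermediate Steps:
Function('x')(k) = 1
Mul(-781, Function('x')(f)) = Mul(-781, 1) = -781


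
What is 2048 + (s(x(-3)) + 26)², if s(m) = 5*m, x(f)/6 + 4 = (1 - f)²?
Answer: 151044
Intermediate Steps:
x(f) = -24 + 6*(1 - f)²
2048 + (s(x(-3)) + 26)² = 2048 + (5*(-24 + 6*(-1 - 3)²) + 26)² = 2048 + (5*(-24 + 6*(-4)²) + 26)² = 2048 + (5*(-24 + 6*16) + 26)² = 2048 + (5*(-24 + 96) + 26)² = 2048 + (5*72 + 26)² = 2048 + (360 + 26)² = 2048 + 386² = 2048 + 148996 = 151044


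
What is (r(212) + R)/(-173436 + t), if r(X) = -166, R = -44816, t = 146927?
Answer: 918/541 ≈ 1.6969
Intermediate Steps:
(r(212) + R)/(-173436 + t) = (-166 - 44816)/(-173436 + 146927) = -44982/(-26509) = -44982*(-1/26509) = 918/541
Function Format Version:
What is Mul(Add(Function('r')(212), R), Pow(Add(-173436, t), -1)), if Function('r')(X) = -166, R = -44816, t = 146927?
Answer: Rational(918, 541) ≈ 1.6969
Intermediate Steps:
Mul(Add(Function('r')(212), R), Pow(Add(-173436, t), -1)) = Mul(Add(-166, -44816), Pow(Add(-173436, 146927), -1)) = Mul(-44982, Pow(-26509, -1)) = Mul(-44982, Rational(-1, 26509)) = Rational(918, 541)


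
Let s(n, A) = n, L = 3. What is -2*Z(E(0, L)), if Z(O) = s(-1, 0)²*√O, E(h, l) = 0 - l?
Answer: -2*I*√3 ≈ -3.4641*I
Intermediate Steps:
E(h, l) = -l
Z(O) = √O (Z(O) = (-1)²*√O = 1*√O = √O)
-2*Z(E(0, L)) = -2*I*√3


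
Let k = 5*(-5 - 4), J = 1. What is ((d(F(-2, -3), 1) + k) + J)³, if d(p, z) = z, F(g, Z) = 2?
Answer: -79507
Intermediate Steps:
k = -45 (k = 5*(-9) = -45)
((d(F(-2, -3), 1) + k) + J)³ = ((1 - 45) + 1)³ = (-44 + 1)³ = (-43)³ = -79507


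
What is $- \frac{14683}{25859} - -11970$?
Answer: $\frac{309517547}{25859} \approx 11969.0$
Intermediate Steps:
$- \frac{14683}{25859} - -11970 = \left(-14683\right) \frac{1}{25859} + 11970 = - \frac{14683}{25859} + 11970 = \frac{309517547}{25859}$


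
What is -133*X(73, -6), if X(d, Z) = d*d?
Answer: -708757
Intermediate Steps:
X(d, Z) = d**2
-133*X(73, -6) = -133*73**2 = -133*5329 = -708757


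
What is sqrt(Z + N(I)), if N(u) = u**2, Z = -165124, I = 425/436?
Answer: I*sqrt(31389231279)/436 ≈ 406.35*I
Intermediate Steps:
I = 425/436 (I = 425*(1/436) = 425/436 ≈ 0.97477)
sqrt(Z + N(I)) = sqrt(-165124 + (425/436)**2) = sqrt(-165124 + 180625/190096) = sqrt(-31389231279/190096) = I*sqrt(31389231279)/436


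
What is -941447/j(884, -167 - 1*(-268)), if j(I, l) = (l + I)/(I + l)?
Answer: -941447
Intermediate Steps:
j(I, l) = 1 (j(I, l) = (I + l)/(I + l) = 1)
-941447/j(884, -167 - 1*(-268)) = -941447/1 = -941447*1 = -941447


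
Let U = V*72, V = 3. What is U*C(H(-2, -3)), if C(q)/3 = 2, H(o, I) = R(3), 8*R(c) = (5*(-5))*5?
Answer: 1296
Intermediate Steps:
R(c) = -125/8 (R(c) = ((5*(-5))*5)/8 = (-25*5)/8 = (⅛)*(-125) = -125/8)
H(o, I) = -125/8
C(q) = 6 (C(q) = 3*2 = 6)
U = 216 (U = 3*72 = 216)
U*C(H(-2, -3)) = 216*6 = 1296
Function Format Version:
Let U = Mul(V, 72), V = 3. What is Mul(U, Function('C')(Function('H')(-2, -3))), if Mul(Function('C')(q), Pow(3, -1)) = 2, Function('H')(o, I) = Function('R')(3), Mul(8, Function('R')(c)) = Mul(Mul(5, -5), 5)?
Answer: 1296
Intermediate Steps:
Function('R')(c) = Rational(-125, 8) (Function('R')(c) = Mul(Rational(1, 8), Mul(Mul(5, -5), 5)) = Mul(Rational(1, 8), Mul(-25, 5)) = Mul(Rational(1, 8), -125) = Rational(-125, 8))
Function('H')(o, I) = Rational(-125, 8)
Function('C')(q) = 6 (Function('C')(q) = Mul(3, 2) = 6)
U = 216 (U = Mul(3, 72) = 216)
Mul(U, Function('C')(Function('H')(-2, -3))) = Mul(216, 6) = 1296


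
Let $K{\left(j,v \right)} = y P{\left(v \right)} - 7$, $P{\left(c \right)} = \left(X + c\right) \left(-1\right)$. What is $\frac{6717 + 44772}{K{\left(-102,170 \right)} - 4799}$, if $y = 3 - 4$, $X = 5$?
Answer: $- \frac{51489}{4631} \approx -11.118$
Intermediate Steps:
$P{\left(c \right)} = -5 - c$ ($P{\left(c \right)} = \left(5 + c\right) \left(-1\right) = -5 - c$)
$y = -1$ ($y = 3 - 4 = -1$)
$K{\left(j,v \right)} = -2 + v$ ($K{\left(j,v \right)} = - (-5 - v) - 7 = \left(5 + v\right) - 7 = -2 + v$)
$\frac{6717 + 44772}{K{\left(-102,170 \right)} - 4799} = \frac{6717 + 44772}{\left(-2 + 170\right) - 4799} = \frac{51489}{168 - 4799} = \frac{51489}{-4631} = 51489 \left(- \frac{1}{4631}\right) = - \frac{51489}{4631}$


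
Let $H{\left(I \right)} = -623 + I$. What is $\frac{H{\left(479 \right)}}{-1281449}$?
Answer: $\frac{144}{1281449} \approx 0.00011237$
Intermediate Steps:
$\frac{H{\left(479 \right)}}{-1281449} = \frac{-623 + 479}{-1281449} = \left(-144\right) \left(- \frac{1}{1281449}\right) = \frac{144}{1281449}$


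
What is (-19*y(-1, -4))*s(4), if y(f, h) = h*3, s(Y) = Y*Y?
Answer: 3648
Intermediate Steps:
s(Y) = Y²
y(f, h) = 3*h
(-19*y(-1, -4))*s(4) = -57*(-4)*4² = -19*(-12)*16 = 228*16 = 3648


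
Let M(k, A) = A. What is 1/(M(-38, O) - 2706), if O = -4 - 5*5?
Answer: -1/2735 ≈ -0.00036563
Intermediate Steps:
O = -29 (O = -4 - 25 = -29)
1/(M(-38, O) - 2706) = 1/(-29 - 2706) = 1/(-2735) = -1/2735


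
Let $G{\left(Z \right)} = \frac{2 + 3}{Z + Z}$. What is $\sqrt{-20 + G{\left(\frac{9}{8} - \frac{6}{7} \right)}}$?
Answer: $\frac{4 i \sqrt{6}}{3} \approx 3.266 i$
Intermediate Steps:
$G{\left(Z \right)} = \frac{5}{2 Z}$
$\sqrt{-20 + G{\left(\frac{9}{8} - \frac{6}{7} \right)}} = \sqrt{-20 + \frac{5}{2 \left(\frac{9}{8} - \frac{6}{7}\right)}} = \sqrt{-20 + \frac{5}{2 \cdot \frac{15}{56}}} = \sqrt{-20 + \frac{5}{2} \cdot \frac{56}{15}} = \sqrt{-20 + \frac{28}{3}} = \sqrt{- \frac{32}{3}} = \frac{4 i \sqrt{6}}{3}$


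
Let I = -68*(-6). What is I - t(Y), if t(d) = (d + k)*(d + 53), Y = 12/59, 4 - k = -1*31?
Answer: -5099455/3481 ≈ -1464.9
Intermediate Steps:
k = 35 (k = 4 - (-1)*31 = 4 - 1*(-31) = 4 + 31 = 35)
Y = 12/59 (Y = 12*(1/59) = 12/59 ≈ 0.20339)
t(d) = (35 + d)*(53 + d) (t(d) = (d + 35)*(d + 53) = (35 + d)*(53 + d))
I = 408 (I = -68*(-6) = 408)
I - t(Y) = 408 - (1855 + (12/59)**2 + 88*(12/59)) = 408 - (1855 + 144/3481 + 1056/59) = 408 - 1*6519703/3481 = 408 - 6519703/3481 = -5099455/3481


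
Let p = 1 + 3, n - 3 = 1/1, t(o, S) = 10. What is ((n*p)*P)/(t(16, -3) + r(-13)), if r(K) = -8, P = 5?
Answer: 40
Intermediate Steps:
n = 4 (n = 3 + 1/1 = 3 + 1 = 4)
p = 4
((n*p)*P)/(t(16, -3) + r(-13)) = ((4*4)*5)/(10 - 8) = (16*5)/2 = (½)*80 = 40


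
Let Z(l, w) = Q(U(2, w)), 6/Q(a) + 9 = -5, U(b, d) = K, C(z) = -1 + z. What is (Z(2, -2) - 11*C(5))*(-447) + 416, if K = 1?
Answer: 141929/7 ≈ 20276.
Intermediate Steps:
U(b, d) = 1
Q(a) = -3/7 (Q(a) = 6/(-9 - 5) = 6/(-14) = 6*(-1/14) = -3/7)
Z(l, w) = -3/7
(Z(2, -2) - 11*C(5))*(-447) + 416 = (-3/7 - 11*(-1 + 5))*(-447) + 416 = (-3/7 - 11*4)*(-447) + 416 = (-3/7 - 44)*(-447) + 416 = -311/7*(-447) + 416 = 139017/7 + 416 = 141929/7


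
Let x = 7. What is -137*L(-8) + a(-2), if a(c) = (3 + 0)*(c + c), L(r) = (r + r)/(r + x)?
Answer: -2204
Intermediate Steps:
L(r) = 2*r/(7 + r) (L(r) = (r + r)/(r + 7) = (2*r)/(7 + r) = 2*r/(7 + r))
a(c) = 6*c (a(c) = 3*(2*c) = 6*c)
-137*L(-8) + a(-2) = -274*(-8)/(7 - 8) + 6*(-2) = -274*(-8)/(-1) - 12 = -274*(-8)*(-1) - 12 = -137*16 - 12 = -2192 - 12 = -2204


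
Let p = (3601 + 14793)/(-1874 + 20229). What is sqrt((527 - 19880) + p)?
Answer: I*sqrt(6519804679955)/18355 ≈ 139.11*I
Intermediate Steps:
p = 18394/18355 ≈ 1.0021
sqrt((527 - 19880) + p) = sqrt((527 - 19880) + 18394/18355) = sqrt(-19353 + 18394/18355) = sqrt(-355205921/18355) = I*sqrt(6519804679955)/18355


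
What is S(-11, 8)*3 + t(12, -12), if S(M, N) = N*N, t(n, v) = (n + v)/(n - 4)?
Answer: 192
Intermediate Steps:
t(n, v) = (n + v)/(-4 + n)
S(M, N) = N**2
S(-11, 8)*3 + t(12, -12) = 8**2*3 + (12 - 12)/(-4 + 12) = 64*3 + 0/8 = 192 + (1/8)*0 = 192 + 0 = 192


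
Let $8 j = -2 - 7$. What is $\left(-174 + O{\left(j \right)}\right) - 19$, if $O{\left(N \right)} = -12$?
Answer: $-205$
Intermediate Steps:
$j = - \frac{9}{8}$ ($j = \frac{-2 - 7}{8} = \frac{1}{8} \left(-9\right) = - \frac{9}{8} \approx -1.125$)
$\left(-174 + O{\left(j \right)}\right) - 19 = \left(-174 - 12\right) - 19 = -186 - 19 = -205$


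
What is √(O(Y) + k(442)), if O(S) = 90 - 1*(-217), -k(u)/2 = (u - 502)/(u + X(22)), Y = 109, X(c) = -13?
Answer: √6283563/143 ≈ 17.529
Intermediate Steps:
k(u) = -2*(-502 + u)/(-13 + u) (k(u) = -2*(u - 502)/(u - 13) = -2*(-502 + u)/(-13 + u))
O(S) = 307 (O(S) = 90 + 217 = 307)
√(O(Y) + k(442)) = √(307 + 2*(502 - 1*442)/(-13 + 442)) = √(307 + 2*(502 - 442)/429) = √(307 + 2*(1/429)*60) = √(307 + 40/143) = √(43941/143) = √6283563/143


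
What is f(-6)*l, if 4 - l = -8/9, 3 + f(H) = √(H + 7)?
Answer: -88/9 ≈ -9.7778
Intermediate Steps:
f(H) = -3 + √(7 + H) (f(H) = -3 + √(H + 7) = -3 + √(7 + H))
l = 44/9 (l = 4 - (-8)/9 = 4 - 1*(-8/9) = 4 + 8/9 = 44/9 ≈ 4.8889)
f(-6)*l = (-3 + √(7 - 6))*(44/9) = (-3 + √1)*(44/9) = (-3 + 1)*(44/9) = -2*44/9 = -88/9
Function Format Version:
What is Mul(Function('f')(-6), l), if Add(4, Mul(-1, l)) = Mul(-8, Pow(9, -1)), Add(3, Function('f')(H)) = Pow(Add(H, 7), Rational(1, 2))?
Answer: Rational(-88, 9) ≈ -9.7778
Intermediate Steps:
Function('f')(H) = Add(-3, Pow(Add(7, H), Rational(1, 2))) (Function('f')(H) = Add(-3, Pow(Add(H, 7), Rational(1, 2))) = Add(-3, Pow(Add(7, H), Rational(1, 2))))
l = Rational(44, 9) (l = Add(4, Mul(-1, Mul(-8, Pow(9, -1)))) = Add(4, Mul(-1, Mul(-8, Rational(1, 9)))) = Add(4, Mul(-1, Rational(-8, 9))) = Add(4, Rational(8, 9)) = Rational(44, 9) ≈ 4.8889)
Mul(Function('f')(-6), l) = Mul(Add(-3, Pow(Add(7, -6), Rational(1, 2))), Rational(44, 9)) = Mul(Add(-3, Pow(1, Rational(1, 2))), Rational(44, 9)) = Mul(Add(-3, 1), Rational(44, 9)) = Mul(-2, Rational(44, 9)) = Rational(-88, 9)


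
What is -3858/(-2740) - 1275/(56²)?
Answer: 2151297/2148160 ≈ 1.0015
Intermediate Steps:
-3858/(-2740) - 1275/(56²) = -3858*(-1/2740) - 1275/3136 = 1929/1370 - 1275*1/3136 = 1929/1370 - 1275/3136 = 2151297/2148160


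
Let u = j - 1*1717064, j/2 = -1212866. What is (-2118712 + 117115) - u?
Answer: 2141199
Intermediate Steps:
j = -2425732 (j = 2*(-1212866) = -2425732)
u = -4142796 (u = -2425732 - 1*1717064 = -2425732 - 1717064 = -4142796)
(-2118712 + 117115) - u = (-2118712 + 117115) - 1*(-4142796) = -2001597 + 4142796 = 2141199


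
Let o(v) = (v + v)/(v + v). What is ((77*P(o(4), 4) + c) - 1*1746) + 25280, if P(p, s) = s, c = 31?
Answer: 23873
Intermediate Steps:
o(v) = 1 (o(v) = (2*v)/((2*v)) = (2*v)*(1/(2*v)) = 1)
((77*P(o(4), 4) + c) - 1*1746) + 25280 = ((77*4 + 31) - 1*1746) + 25280 = ((308 + 31) - 1746) + 25280 = (339 - 1746) + 25280 = -1407 + 25280 = 23873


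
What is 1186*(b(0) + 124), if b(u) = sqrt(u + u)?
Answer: 147064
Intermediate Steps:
b(u) = sqrt(2)*sqrt(u) (b(u) = sqrt(2*u) = sqrt(2)*sqrt(u))
1186*(b(0) + 124) = 1186*(sqrt(2)*sqrt(0) + 124) = 1186*(sqrt(2)*0 + 124) = 1186*(0 + 124) = 1186*124 = 147064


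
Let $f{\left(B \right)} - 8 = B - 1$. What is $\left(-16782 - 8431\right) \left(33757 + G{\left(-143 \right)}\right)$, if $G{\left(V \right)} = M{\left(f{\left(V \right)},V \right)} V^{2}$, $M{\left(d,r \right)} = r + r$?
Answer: $146604946941$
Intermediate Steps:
$f{\left(B \right)} = 7 + B$ ($f{\left(B \right)} = 8 + \left(B - 1\right) = 8 + \left(-1 + B\right) = 7 + B$)
$M{\left(d,r \right)} = 2 r$
$G{\left(V \right)} = 2 V^{3}$ ($G{\left(V \right)} = 2 V V^{2} = 2 V^{3}$)
$\left(-16782 - 8431\right) \left(33757 + G{\left(-143 \right)}\right) = \left(-16782 - 8431\right) \left(33757 + 2 \left(-143\right)^{3}\right) = - 25213 \left(33757 + 2 \left(-2924207\right)\right) = - 25213 \left(33757 - 5848414\right) = \left(-25213\right) \left(-5814657\right) = 146604946941$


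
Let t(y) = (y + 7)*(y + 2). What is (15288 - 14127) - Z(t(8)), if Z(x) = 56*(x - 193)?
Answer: 3569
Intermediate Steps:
t(y) = (2 + y)*(7 + y) (t(y) = (7 + y)*(2 + y) = (2 + y)*(7 + y))
Z(x) = -10808 + 56*x (Z(x) = 56*(-193 + x) = -10808 + 56*x)
(15288 - 14127) - Z(t(8)) = (15288 - 14127) - (-10808 + 56*(14 + 8² + 9*8)) = 1161 - (-10808 + 56*(14 + 64 + 72)) = 1161 - (-10808 + 56*150) = 1161 - (-10808 + 8400) = 1161 - 1*(-2408) = 1161 + 2408 = 3569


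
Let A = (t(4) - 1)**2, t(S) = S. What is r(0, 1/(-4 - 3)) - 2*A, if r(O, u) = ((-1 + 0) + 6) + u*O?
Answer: -13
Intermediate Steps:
A = 9 (A = (4 - 1)**2 = 3**2 = 9)
r(O, u) = 5 + O*u (r(O, u) = (-1 + 6) + O*u = 5 + O*u)
r(0, 1/(-4 - 3)) - 2*A = (5 + 0/(-4 - 3)) - 2*9 = (5 + 0/(-7)) - 18 = (5 + 0*(-1/7)) - 18 = (5 + 0) - 18 = 5 - 18 = -13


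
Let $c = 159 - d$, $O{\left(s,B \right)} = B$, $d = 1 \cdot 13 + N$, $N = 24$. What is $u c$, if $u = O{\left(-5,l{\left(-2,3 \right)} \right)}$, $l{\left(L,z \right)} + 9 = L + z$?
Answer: $-976$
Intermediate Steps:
$l{\left(L,z \right)} = -9 + L + z$ ($l{\left(L,z \right)} = -9 + \left(L + z\right) = -9 + L + z$)
$d = 37$ ($d = 1 \cdot 13 + 24 = 13 + 24 = 37$)
$u = -8$ ($u = -9 - 2 + 3 = -8$)
$c = 122$ ($c = 159 - 37 = 122$)
$u c = \left(-8\right) 122 = -976$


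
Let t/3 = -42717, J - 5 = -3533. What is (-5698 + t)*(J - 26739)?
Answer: 4051207683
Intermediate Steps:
J = -3528 (J = 5 - 3533 = -3528)
t = -128151 (t = 3*(-42717) = -128151)
(-5698 + t)*(J - 26739) = (-5698 - 128151)*(-3528 - 26739) = -133849*(-30267) = 4051207683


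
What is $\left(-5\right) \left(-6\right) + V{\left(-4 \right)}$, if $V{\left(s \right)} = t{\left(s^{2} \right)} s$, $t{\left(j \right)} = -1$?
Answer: $34$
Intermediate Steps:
$V{\left(s \right)} = - s$
$\left(-5\right) \left(-6\right) + V{\left(-4 \right)} = \left(-5\right) \left(-6\right) - -4 = 30 + 4 = 34$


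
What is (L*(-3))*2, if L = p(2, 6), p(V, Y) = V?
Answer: -12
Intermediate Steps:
L = 2
(L*(-3))*2 = (2*(-3))*2 = -6*2 = -12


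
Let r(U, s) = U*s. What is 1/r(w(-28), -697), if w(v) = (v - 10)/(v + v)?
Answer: -28/13243 ≈ -0.0021143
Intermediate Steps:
w(v) = (-10 + v)/(2*v) (w(v) = (-10 + v)/((2*v)) = (-10 + v)*(1/(2*v)) = (-10 + v)/(2*v))
1/r(w(-28), -697) = 1/(((1/2)*(-10 - 28)/(-28))*(-697)) = 1/(((1/2)*(-1/28)*(-38))*(-697)) = 1/((19/28)*(-697)) = 1/(-13243/28) = -28/13243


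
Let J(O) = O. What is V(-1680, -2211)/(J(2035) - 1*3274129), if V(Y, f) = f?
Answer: 737/1090698 ≈ 0.00067571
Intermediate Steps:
V(-1680, -2211)/(J(2035) - 1*3274129) = -2211/(2035 - 1*3274129) = -2211/(2035 - 3274129) = -2211/(-3272094) = -2211*(-1/3272094) = 737/1090698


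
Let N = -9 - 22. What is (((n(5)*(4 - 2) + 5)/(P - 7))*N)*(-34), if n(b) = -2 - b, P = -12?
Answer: 9486/19 ≈ 499.26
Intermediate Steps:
N = -31
(((n(5)*(4 - 2) + 5)/(P - 7))*N)*(-34) = ((((-2 - 1*5)*(4 - 2) + 5)/(-12 - 7))*(-31))*(-34) = ((((-2 - 5)*2 + 5)/(-19))*(-31))*(-34) = (((-7*2 + 5)*(-1/19))*(-31))*(-34) = (((-14 + 5)*(-1/19))*(-31))*(-34) = (-9*(-1/19)*(-31))*(-34) = ((9/19)*(-31))*(-34) = -279/19*(-34) = 9486/19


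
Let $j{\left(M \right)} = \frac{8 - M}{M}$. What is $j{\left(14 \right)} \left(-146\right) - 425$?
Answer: $- \frac{2537}{7} \approx -362.43$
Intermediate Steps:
$j{\left(M \right)} = \frac{8 - M}{M}$
$j{\left(14 \right)} \left(-146\right) - 425 = \frac{8 - 14}{14} \left(-146\right) - 425 = \frac{1}{14} \left(-6\right) \left(-146\right) - 425 = \left(- \frac{3}{7}\right) \left(-146\right) - 425 = \frac{438}{7} - 425 = - \frac{2537}{7}$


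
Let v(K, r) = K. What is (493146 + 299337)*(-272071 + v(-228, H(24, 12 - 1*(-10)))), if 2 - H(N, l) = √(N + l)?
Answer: -215792328417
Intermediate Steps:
H(N, l) = 2 - √(N + l)
(493146 + 299337)*(-272071 + v(-228, H(24, 12 - 1*(-10)))) = (493146 + 299337)*(-272071 - 228) = 792483*(-272299) = -215792328417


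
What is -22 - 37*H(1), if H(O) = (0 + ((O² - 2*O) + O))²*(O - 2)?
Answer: -22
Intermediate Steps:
H(O) = (O² - O)²*(-2 + O) (H(O) = (0 + (O² - O))²*(-2 + O) = (O² - O)²*(-2 + O))
-22 - 37*H(1) = -22 - 37*1²*(-1 + 1)²*(-2 + 1) = -22 - 37*0²*(-1) = -22 - 37*0*(-1) = -22 - 37*0 = -22 + 0 = -22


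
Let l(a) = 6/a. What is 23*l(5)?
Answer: 138/5 ≈ 27.600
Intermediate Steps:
23*l(5) = 23*(6/5) = 138/5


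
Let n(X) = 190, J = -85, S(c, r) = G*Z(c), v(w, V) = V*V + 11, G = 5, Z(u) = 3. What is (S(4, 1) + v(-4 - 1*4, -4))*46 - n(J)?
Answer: 1742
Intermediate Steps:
v(w, V) = 11 + V² (v(w, V) = V² + 11 = 11 + V²)
S(c, r) = 15 (S(c, r) = 5*3 = 15)
(S(4, 1) + v(-4 - 1*4, -4))*46 - n(J) = (15 + (11 + (-4)²))*46 - 1*190 = (15 + (11 + 16))*46 - 190 = (15 + 27)*46 - 190 = 42*46 - 190 = 1932 - 190 = 1742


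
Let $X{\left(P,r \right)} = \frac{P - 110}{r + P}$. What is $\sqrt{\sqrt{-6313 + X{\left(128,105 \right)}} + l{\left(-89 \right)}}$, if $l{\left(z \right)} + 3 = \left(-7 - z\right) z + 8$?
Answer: $\frac{\sqrt{-395929677 + 233 i \sqrt{342722263}}}{233} \approx 0.46519 + 85.4 i$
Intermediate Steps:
$X{\left(P,r \right)} = \frac{-110 + P}{P + r}$
$l{\left(z \right)} = 5 + z \left(-7 - z\right)$ ($l{\left(z \right)} = -3 + \left(\left(-7 - z\right) z + 8\right) = -3 + \left(z \left(-7 - z\right) + 8\right) = -3 + \left(8 + z \left(-7 - z\right)\right) = 5 + z \left(-7 - z\right)$)
$\sqrt{\sqrt{-6313 + X{\left(128,105 \right)}} + l{\left(-89 \right)}} = \sqrt{\sqrt{-6313 + \frac{-110 + 128}{128 + 105}} - 7293} = \sqrt{\sqrt{-6313 + \frac{1}{233} \cdot 18} + \left(5 - 7921 + 623\right)} = \sqrt{\sqrt{-6313 + \frac{18}{233}} - 7293} = \sqrt{\sqrt{- \frac{1470911}{233}} - 7293} = \sqrt{\frac{i \sqrt{342722263}}{233} - 7293} = \sqrt{-7293 + \frac{i \sqrt{342722263}}{233}}$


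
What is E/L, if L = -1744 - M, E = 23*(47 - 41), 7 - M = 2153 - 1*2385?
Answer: -46/661 ≈ -0.069592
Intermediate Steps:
M = 239 (M = 7 - (2153 - 1*2385) = 7 - (2153 - 2385) = 7 - 1*(-232) = 7 + 232 = 239)
E = 138 (E = 23*6 = 138)
L = -1983 (L = -1744 - 1*239 = -1744 - 239 = -1983)
E/L = 138/(-1983) = 138*(-1/1983) = -46/661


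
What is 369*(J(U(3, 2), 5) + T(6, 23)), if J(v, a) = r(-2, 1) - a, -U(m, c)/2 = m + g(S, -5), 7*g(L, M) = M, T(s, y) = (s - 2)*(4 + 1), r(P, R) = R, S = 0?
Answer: 5904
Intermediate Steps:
T(s, y) = -10 + 5*s (T(s, y) = (-2 + s)*5 = -10 + 5*s)
g(L, M) = M/7
U(m, c) = 10/7 - 2*m (U(m, c) = -2*(m + (⅐)*(-5)) = -2*(m - 5/7) = -2*(-5/7 + m) = 10/7 - 2*m)
J(v, a) = 1 - a
369*(J(U(3, 2), 5) + T(6, 23)) = 369*((1 - 1*5) + (-10 + 5*6)) = 369*((1 - 5) + (-10 + 30)) = 369*(-4 + 20) = 369*16 = 5904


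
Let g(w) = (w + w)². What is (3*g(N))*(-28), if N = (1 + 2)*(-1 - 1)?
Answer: -12096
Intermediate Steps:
N = -6 (N = 3*(-2) = -6)
g(w) = 4*w² (g(w) = (2*w)² = 4*w²)
(3*g(N))*(-28) = (3*(4*(-6)²))*(-28) = (3*(4*36))*(-28) = (3*144)*(-28) = 432*(-28) = -12096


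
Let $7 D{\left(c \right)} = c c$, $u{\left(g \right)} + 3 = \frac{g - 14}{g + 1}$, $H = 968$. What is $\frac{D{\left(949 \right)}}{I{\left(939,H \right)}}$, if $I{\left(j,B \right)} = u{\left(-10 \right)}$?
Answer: $- \frac{2701803}{7} \approx -3.8597 \cdot 10^{5}$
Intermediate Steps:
$u{\left(g \right)} = -3 + \frac{-14 + g}{1 + g}$ ($u{\left(g \right)} = -3 + \frac{g - 14}{g + 1} = -3 + \frac{-14 + g}{1 + g}$)
$I{\left(j,B \right)} = - \frac{1}{3}$ ($I{\left(j,B \right)} = \frac{-17 - -20}{1 - 10} = \frac{-17 + 20}{-9} = \left(- \frac{1}{9}\right) 3 = - \frac{1}{3}$)
$D{\left(c \right)} = \frac{c^{2}}{7}$ ($D{\left(c \right)} = \frac{c c}{7} = \frac{c^{2}}{7}$)
$\frac{D{\left(949 \right)}}{I{\left(939,H \right)}} = \frac{\frac{1}{7} \cdot 949^{2}}{- \frac{1}{3}} = \frac{1}{7} \cdot 900601 \left(-3\right) = \frac{900601}{7} \left(-3\right) = - \frac{2701803}{7}$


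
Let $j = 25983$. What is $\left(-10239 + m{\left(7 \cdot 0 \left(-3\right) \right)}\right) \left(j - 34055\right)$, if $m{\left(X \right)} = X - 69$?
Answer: $83206176$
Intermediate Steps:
$m{\left(X \right)} = -69 + X$
$\left(-10239 + m{\left(7 \cdot 0 \left(-3\right) \right)}\right) \left(j - 34055\right) = \left(-10239 - \left(69 - 7 \cdot 0 \left(-3\right)\right)\right) \left(25983 - 34055\right) = \left(-10239 + \left(-69 + 0 \left(-3\right)\right)\right) \left(-8072\right) = \left(-10239 + \left(-69 + 0\right)\right) \left(-8072\right) = \left(-10239 - 69\right) \left(-8072\right) = \left(-10308\right) \left(-8072\right) = 83206176$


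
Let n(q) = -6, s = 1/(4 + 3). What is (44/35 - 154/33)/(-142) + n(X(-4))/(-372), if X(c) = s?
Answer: 18553/462210 ≈ 0.040140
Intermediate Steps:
s = ⅐ (s = 1/7 = ⅐ ≈ 0.14286)
X(c) = ⅐
(44/35 - 154/33)/(-142) + n(X(-4))/(-372) = (44/35 - 154/33)/(-142) - 6/(-372) = (44*(1/35) - 154*1/33)*(-1/142) - 6*(-1/372) = (44/35 - 14/3)*(-1/142) + 1/62 = -358/105*(-1/142) + 1/62 = 179/7455 + 1/62 = 18553/462210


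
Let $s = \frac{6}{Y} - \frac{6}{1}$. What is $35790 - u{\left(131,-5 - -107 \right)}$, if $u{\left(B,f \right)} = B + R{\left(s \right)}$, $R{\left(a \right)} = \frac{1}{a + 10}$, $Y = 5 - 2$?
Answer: $\frac{213953}{6} \approx 35659.0$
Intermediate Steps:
$Y = 3$ ($Y = 5 - 2 = 3$)
$s = -4$ ($s = \frac{6}{3} - \frac{6}{1} = 6 \cdot \frac{1}{3} - 6 = 2 - 6 = -4$)
$R{\left(a \right)} = \frac{1}{10 + a}$
$u{\left(B,f \right)} = \frac{1}{6} + B$ ($u{\left(B,f \right)} = B + \frac{1}{10 - 4} = B + \frac{1}{6} = \frac{1}{6} + B$)
$35790 - u{\left(131,-5 - -107 \right)} = 35790 - \left(\frac{1}{6} + 131\right) = 35790 - \frac{787}{6} = \frac{213953}{6}$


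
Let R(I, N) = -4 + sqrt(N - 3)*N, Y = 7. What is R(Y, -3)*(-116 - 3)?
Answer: 476 + 357*I*sqrt(6) ≈ 476.0 + 874.47*I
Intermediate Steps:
R(I, N) = -4 + N*sqrt(-3 + N) (R(I, N) = -4 + sqrt(-3 + N)*N = -4 + N*sqrt(-3 + N))
R(Y, -3)*(-116 - 3) = (-4 - 3*sqrt(-3 - 3))*(-116 - 3) = (-4 - 3*I*sqrt(6))*(-119) = 476 + 357*I*sqrt(6)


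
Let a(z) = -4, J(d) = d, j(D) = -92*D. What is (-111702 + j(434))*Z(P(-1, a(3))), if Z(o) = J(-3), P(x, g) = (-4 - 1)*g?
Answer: 454890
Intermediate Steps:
P(x, g) = -5*g
Z(o) = -3
(-111702 + j(434))*Z(P(-1, a(3))) = (-111702 - 92*434)*(-3) = (-111702 - 39928)*(-3) = -151630*(-3) = 454890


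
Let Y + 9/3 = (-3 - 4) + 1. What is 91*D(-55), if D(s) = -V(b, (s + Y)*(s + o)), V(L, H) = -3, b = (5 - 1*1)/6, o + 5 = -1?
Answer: 273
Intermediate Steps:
Y = -9 (Y = -3 + ((-3 - 4) + 1) = -3 + (-7 + 1) = -3 - 6 = -9)
o = -6 (o = -5 - 1 = -6)
b = ⅔ (b = (5 - 1)*(⅙) = 4*(⅙) = ⅔ ≈ 0.66667)
D(s) = 3 (D(s) = -1*(-3) = 3)
91*D(-55) = 91*3 = 273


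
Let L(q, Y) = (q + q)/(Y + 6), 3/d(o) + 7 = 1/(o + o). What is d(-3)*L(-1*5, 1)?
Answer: 180/301 ≈ 0.59801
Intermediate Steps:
d(o) = 3/(-7 + 1/(2*o)) (d(o) = 3/(-7 + 1/(o + o)) = 3/(-7 + 1/(2*o)))
L(q, Y) = 2*q/(6 + Y) (L(q, Y) = (2*q)/(6 + Y) = 2*q/(6 + Y))
d(-3)*L(-1*5, 1) = (-6*(-3)/(-1 + 14*(-3)))*(2*(-1*5)/(6 + 1)) = (-6*(-3)/(-1 - 42))*(2*(-5)/7) = (-6*(-3)/(-43))*(2*(-5)*(1/7)) = -6*(-3)*(-1/43)*(-10/7) = -18/43*(-10/7) = 180/301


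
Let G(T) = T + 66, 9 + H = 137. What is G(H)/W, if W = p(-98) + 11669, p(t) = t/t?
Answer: 97/5835 ≈ 0.016624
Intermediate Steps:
H = 128 (H = -9 + 137 = 128)
p(t) = 1
W = 11670 (W = 1 + 11669 = 11670)
G(T) = 66 + T
G(H)/W = (66 + 128)/11670 = 194*(1/11670) = 97/5835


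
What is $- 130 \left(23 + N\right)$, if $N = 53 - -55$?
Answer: $-17030$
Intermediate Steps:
$N = 108$ ($N = 53 + 55 = 108$)
$- 130 \left(23 + N\right) = - 130 \left(23 + 108\right) = \left(-130\right) 131 = -17030$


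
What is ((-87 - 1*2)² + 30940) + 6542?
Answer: 45403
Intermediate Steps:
((-87 - 1*2)² + 30940) + 6542 = ((-87 - 2)² + 30940) + 6542 = ((-89)² + 30940) + 6542 = (7921 + 30940) + 6542 = 38861 + 6542 = 45403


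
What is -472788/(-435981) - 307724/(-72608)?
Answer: 14040834029/2637975704 ≈ 5.3226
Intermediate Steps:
-472788/(-435981) - 307724/(-72608) = -472788*(-1/435981) - 307724*(-1/72608) = 157596/145327 + 76931/18152 = 14040834029/2637975704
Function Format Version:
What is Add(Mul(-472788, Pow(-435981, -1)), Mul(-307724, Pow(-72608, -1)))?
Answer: Rational(14040834029, 2637975704) ≈ 5.3226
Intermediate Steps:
Add(Mul(-472788, Pow(-435981, -1)), Mul(-307724, Pow(-72608, -1))) = Add(Mul(-472788, Rational(-1, 435981)), Mul(-307724, Rational(-1, 72608))) = Add(Rational(157596, 145327), Rational(76931, 18152)) = Rational(14040834029, 2637975704)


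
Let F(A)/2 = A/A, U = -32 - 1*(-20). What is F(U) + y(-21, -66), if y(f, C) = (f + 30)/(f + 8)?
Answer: 17/13 ≈ 1.3077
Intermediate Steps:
U = -12 (U = -32 + 20 = -12)
F(A) = 2 (F(A) = 2*(A/A) = 2*1 = 2)
y(f, C) = (30 + f)/(8 + f)
F(U) + y(-21, -66) = 2 + (30 - 21)/(8 - 21) = 2 + 9/(-13) = 2 - 1/13*9 = 2 - 9/13 = 17/13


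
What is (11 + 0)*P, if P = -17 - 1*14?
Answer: -341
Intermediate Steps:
P = -31 (P = -17 - 14 = -31)
(11 + 0)*P = (11 + 0)*(-31) = 11*(-31) = -341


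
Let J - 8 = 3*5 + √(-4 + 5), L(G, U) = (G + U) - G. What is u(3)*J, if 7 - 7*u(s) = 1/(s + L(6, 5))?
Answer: 165/7 ≈ 23.571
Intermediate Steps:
L(G, U) = U
u(s) = 1 - 1/(7*(5 + s)) (u(s) = 1 - 1/(7*(s + 5)) = 1 - 1/(7*(5 + s)))
J = 24 (J = 8 + (3*5 + √(-4 + 5)) = 8 + (15 + √1) = 8 + (15 + 1) = 8 + 16 = 24)
u(3)*J = ((34/7 + 3)/(5 + 3))*24 = ((55/7)/8)*24 = ((⅛)*(55/7))*24 = (55/56)*24 = 165/7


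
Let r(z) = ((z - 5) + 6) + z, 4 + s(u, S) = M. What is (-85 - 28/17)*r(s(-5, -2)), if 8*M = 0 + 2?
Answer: 19149/34 ≈ 563.21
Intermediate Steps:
M = ¼ (M = (0 + 2)/8 = (⅛)*2 = ¼ ≈ 0.25000)
s(u, S) = -15/4 (s(u, S) = -4 + ¼ = -15/4)
r(z) = 1 + 2*z (r(z) = ((-5 + z) + 6) + z = (1 + z) + z = 1 + 2*z)
(-85 - 28/17)*r(s(-5, -2)) = (-85 - 28/17)*(1 + 2*(-15/4)) = (-85 - 28*1/17)*(1 - 15/2) = (-85 - 28/17)*(-13/2) = -1473/17*(-13/2) = 19149/34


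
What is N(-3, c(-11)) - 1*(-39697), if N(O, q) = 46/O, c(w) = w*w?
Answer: 119045/3 ≈ 39682.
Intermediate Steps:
c(w) = w**2
N(-3, c(-11)) - 1*(-39697) = 46/(-3) - 1*(-39697) = 46*(-1/3) + 39697 = -46/3 + 39697 = 119045/3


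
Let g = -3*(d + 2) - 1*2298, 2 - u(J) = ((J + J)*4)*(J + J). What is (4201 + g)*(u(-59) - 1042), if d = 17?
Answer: -104734656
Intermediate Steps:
u(J) = 2 - 16*J² (u(J) = 2 - (J + J)*4*(J + J) = 2 - (2*J)*4*2*J = 2 - 8*J*2*J = 2 - 16*J²)
g = -2355 (g = -3*(17 + 2) - 1*2298 = -3*19 - 2298 = -57 - 2298 = -2355)
(4201 + g)*(u(-59) - 1042) = (4201 - 2355)*((2 - 16*(-59)²) - 1042) = 1846*((2 - 16*3481) - 1042) = 1846*((2 - 55696) - 1042) = 1846*(-55694 - 1042) = 1846*(-56736) = -104734656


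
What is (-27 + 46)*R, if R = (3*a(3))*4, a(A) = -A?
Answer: -684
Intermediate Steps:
R = -36 (R = (3*(-1*3))*4 = (3*(-3))*4 = -9*4 = -36)
(-27 + 46)*R = (-27 + 46)*(-36) = 19*(-36) = -684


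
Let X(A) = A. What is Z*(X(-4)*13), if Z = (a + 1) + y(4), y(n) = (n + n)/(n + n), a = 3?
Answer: -260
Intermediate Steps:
y(n) = 1 (y(n) = (2*n)/((2*n)) = (2*n)*(1/(2*n)) = 1)
Z = 5 (Z = (3 + 1) + 1 = 4 + 1 = 5)
Z*(X(-4)*13) = 5*(-4*13) = 5*(-52) = -260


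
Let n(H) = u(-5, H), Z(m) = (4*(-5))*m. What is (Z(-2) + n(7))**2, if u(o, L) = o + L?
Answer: 1764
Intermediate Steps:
Z(m) = -20*m
u(o, L) = L + o
n(H) = -5 + H (n(H) = H - 5 = -5 + H)
(Z(-2) + n(7))**2 = (-20*(-2) + (-5 + 7))**2 = (40 + 2)**2 = 42**2 = 1764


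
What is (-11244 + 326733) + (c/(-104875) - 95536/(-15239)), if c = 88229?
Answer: 72031439880342/228312875 ≈ 3.1549e+5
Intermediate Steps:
(-11244 + 326733) + (c/(-104875) - 95536/(-15239)) = (-11244 + 326733) + (88229/(-104875) - 95536/(-15239)) = 315489 + (88229*(-1/104875) - 95536*(-1/15239)) = 315489 + (-88229/104875 + 13648/2177) = 315489 + 1239259467/228312875 = 72031439880342/228312875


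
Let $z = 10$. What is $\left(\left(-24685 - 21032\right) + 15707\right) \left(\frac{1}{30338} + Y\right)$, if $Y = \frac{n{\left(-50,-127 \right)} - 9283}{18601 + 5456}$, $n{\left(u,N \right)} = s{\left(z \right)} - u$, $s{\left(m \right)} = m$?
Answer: $\frac{381649879235}{33174603} \approx 11504.0$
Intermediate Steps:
$n{\left(u,N \right)} = 10 - u$
$Y = - \frac{9223}{24057}$ ($Y = \frac{\left(10 - -50\right) - 9283}{18601 + 5456} = \frac{\left(10 + 50\right) - 9283}{24057} = \left(60 - 9283\right) \frac{1}{24057} = \left(-9223\right) \frac{1}{24057} = - \frac{9223}{24057} \approx -0.38338$)
$\left(\left(-24685 - 21032\right) + 15707\right) \left(\frac{1}{30338} + Y\right) = \left(\left(-24685 - 21032\right) + 15707\right) \left(\frac{1}{30338} - \frac{9223}{24057}\right) = \left(-45717 + 15707\right) \left(- \frac{25434847}{66349206}\right) = \left(-30010\right) \left(- \frac{25434847}{66349206}\right) = \frac{381649879235}{33174603}$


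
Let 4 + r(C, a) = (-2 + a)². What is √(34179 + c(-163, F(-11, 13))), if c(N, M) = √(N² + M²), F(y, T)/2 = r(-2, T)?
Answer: √(34179 + 5*√3253) ≈ 185.65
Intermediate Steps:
r(C, a) = -4 + (-2 + a)²
F(y, T) = 2*T*(-4 + T) (F(y, T) = 2*(T*(-4 + T)) = 2*T*(-4 + T))
c(N, M) = √(M² + N²)
√(34179 + c(-163, F(-11, 13))) = √(34179 + √((2*13*(-4 + 13))² + (-163)²)) = √(34179 + √((2*13*9)² + 26569)) = √(34179 + √(234² + 26569)) = √(34179 + √(54756 + 26569)) = √(34179 + √81325) = √(34179 + 5*√3253)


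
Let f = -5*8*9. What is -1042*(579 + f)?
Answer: -228198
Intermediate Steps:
f = -360 (f = -40*9 = -1*360 = -360)
-1042*(579 + f) = -1042*(579 - 360) = -1042*219 = -228198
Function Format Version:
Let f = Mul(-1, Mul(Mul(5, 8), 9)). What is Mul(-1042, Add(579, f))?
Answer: -228198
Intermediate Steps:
f = -360 (f = Mul(-1, Mul(40, 9)) = Mul(-1, 360) = -360)
Mul(-1042, Add(579, f)) = Mul(-1042, Add(579, -360)) = Mul(-1042, 219) = -228198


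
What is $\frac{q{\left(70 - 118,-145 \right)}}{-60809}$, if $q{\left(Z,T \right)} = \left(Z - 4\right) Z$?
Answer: $- \frac{2496}{60809} \approx -0.041047$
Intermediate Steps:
$q{\left(Z,T \right)} = Z \left(-4 + Z\right)$ ($q{\left(Z,T \right)} = \left(-4 + Z\right) Z = Z \left(-4 + Z\right)$)
$\frac{q{\left(70 - 118,-145 \right)}}{-60809} = \frac{\left(70 - 118\right) \left(-4 + \left(70 - 118\right)\right)}{-60809} = - 48 \left(-4 - 48\right) \left(- \frac{1}{60809}\right) = \left(-48\right) \left(-52\right) \left(- \frac{1}{60809}\right) = 2496 \left(- \frac{1}{60809}\right) = - \frac{2496}{60809}$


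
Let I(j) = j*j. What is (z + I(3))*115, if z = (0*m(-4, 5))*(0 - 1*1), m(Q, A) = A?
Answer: 1035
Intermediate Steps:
I(j) = j**2
z = 0 (z = (0*5)*(0 - 1*1) = 0*(0 - 1) = 0*(-1) = 0)
(z + I(3))*115 = (0 + 3**2)*115 = (0 + 9)*115 = 9*115 = 1035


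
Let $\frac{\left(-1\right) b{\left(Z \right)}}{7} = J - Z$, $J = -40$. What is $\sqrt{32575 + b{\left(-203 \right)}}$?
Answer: $13 \sqrt{186} \approx 177.3$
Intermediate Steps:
$b{\left(Z \right)} = 280 + 7 Z$ ($b{\left(Z \right)} = - 7 \left(-40 - Z\right) = 280 + 7 Z$)
$\sqrt{32575 + b{\left(-203 \right)}} = \sqrt{32575 + \left(280 + 7 \left(-203\right)\right)} = \sqrt{32575 + \left(280 - 1421\right)} = \sqrt{32575 - 1141} = \sqrt{31434} = 13 \sqrt{186}$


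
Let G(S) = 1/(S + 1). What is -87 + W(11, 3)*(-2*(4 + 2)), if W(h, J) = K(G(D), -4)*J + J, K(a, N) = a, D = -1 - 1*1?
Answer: -87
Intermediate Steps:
D = -2 (D = -1 - 1 = -2)
G(S) = 1/(1 + S)
W(h, J) = 0 (W(h, J) = J/(1 - 2) + J = J/(-1) + J = -J + J = 0)
-87 + W(11, 3)*(-2*(4 + 2)) = -87 + 0*(-2*(4 + 2)) = -87 + 0*(-2*6) = -87 + 0*(-12) = -87 + 0 = -87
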